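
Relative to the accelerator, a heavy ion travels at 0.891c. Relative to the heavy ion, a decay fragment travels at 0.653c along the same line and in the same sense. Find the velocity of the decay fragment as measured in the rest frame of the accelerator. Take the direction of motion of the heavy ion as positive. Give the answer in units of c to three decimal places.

0.976c

With v = 0.891 and u' = 0.653 (in units of c),
u = (u' + v)/(1 + u'v/c²):
u = (0.653 + 0.891) / (1 + 0.653·0.891) = 1.5440/1.5818 = 0.9761
(Galilean addition would give +1.544c, exceeding c.)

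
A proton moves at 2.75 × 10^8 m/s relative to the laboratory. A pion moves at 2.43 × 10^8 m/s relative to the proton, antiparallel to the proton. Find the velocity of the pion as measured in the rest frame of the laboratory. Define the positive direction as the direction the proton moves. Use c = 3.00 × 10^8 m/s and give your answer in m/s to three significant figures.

In units of c (dividing by 3.00 × 10^8 m/s): v = 0.917, u' = -0.810.
u = (u' + v)/(1 + u'v/c²):
u = (-0.810 + 0.917) / (1 + (-0.810)·0.917) = 0.1067/0.2575 = 0.4142
Converting back: u = 0.4142 × 3.00 × 10^8 m/s.

+1.24 × 10^8 m/s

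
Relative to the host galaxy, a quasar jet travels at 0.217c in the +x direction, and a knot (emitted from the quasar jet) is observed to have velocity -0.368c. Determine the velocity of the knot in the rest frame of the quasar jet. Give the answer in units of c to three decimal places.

Invert the composition law: u' = (u − v)/(1 − uv/c²).
u' = (-0.368 − 0.217) / (1 − (-0.368)(0.217)) = -0.5850/1.0799 = -0.5417.

-0.542c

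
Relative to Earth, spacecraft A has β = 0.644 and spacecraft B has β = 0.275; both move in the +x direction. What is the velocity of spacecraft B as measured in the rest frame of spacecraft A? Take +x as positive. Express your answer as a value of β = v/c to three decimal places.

β = -0.448

β_A = 0.644, β_B = 0.275.
Transform to A's frame with the inverse velocity-addition law: u' = (u − v)/(1 − uv/c²), taking u = β_B and v = β_A.
u' = (0.275 − 0.644) / (1 − (0.644)(0.275)) = -0.3690/0.8229 = -0.4484.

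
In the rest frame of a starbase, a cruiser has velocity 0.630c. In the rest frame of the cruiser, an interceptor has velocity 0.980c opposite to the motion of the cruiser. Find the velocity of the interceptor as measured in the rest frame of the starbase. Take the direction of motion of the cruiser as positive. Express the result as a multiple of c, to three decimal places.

-0.915c

With v = 0.630 and u' = -0.980 (in units of c),
u = (u' + v)/(1 + u'v/c²):
u = (-0.980 + 0.630) / (1 + (-0.980)·0.630) = -0.3500/0.3826 = -0.9148
(Galilean addition would give -0.350c.)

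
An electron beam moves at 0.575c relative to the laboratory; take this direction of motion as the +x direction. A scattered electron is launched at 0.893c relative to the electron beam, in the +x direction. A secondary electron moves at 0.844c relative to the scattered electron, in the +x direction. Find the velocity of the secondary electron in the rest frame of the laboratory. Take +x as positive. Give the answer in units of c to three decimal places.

Apply u = (u' + v)/(1 + u'v/c²) successively, working outward toward the laboratory.
Start: velocity of the electron beam relative to the laboratory = 0.5750c.
Compose with the scattered electron (u' = 0.893 in the electron beam frame): u_1 = (0.893 + 0.575) / (1 + 0.893·0.575) = 1.4680/1.5135 = 0.9700.
Compose with the secondary electron (u' = 0.844 in the scattered electron frame): u_2 = (0.844 + 0.970) / (1 + 0.844·0.970) = 1.8140/1.8186 = 0.9974.

0.997c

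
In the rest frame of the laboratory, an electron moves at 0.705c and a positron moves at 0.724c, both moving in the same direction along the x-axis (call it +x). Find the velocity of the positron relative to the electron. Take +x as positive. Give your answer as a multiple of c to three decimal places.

+0.039c

β_A = 0.705, β_B = 0.724.
Transform to A's frame with the inverse velocity-addition law: u' = (u − v)/(1 − uv/c²), taking u = β_B and v = β_A.
u' = (0.724 − 0.705) / (1 − (0.705)(0.724)) = 0.0190/0.4896 = 0.0388.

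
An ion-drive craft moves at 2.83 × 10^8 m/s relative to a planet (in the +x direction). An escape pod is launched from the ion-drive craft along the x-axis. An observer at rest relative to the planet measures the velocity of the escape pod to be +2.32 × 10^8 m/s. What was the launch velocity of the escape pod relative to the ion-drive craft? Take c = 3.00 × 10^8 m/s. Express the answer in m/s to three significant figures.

v = 0.943c, u = 0.773c.
Invert the composition law: u' = (u − v)/(1 − uv/c²).
u' = (0.773 − 0.943) / (1 − (0.773)(0.943)) = -0.1700/0.2705 = -0.6285.
u' = -0.6285 × 3.00 × 10^8 m/s.

-1.89 × 10^8 m/s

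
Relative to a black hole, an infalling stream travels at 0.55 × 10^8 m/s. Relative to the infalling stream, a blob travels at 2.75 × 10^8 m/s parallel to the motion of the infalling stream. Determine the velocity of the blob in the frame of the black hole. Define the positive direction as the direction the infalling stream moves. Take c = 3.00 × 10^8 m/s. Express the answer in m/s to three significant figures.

In units of c (dividing by 3.00 × 10^8 m/s): v = 0.183, u' = 0.917.
u = (u' + v)/(1 + u'v/c²):
u = (0.917 + 0.183) / (1 + 0.917·0.183) = 1.1000/1.1681 = 0.9417
Converting back: u = 0.9417 × 3.00 × 10^8 m/s.

2.83 × 10^8 m/s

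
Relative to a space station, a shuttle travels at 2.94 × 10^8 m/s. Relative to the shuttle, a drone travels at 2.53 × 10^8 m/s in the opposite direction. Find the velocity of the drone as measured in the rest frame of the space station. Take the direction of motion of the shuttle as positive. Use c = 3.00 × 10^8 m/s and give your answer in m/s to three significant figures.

+2.36 × 10^8 m/s

In units of c (dividing by 3.00 × 10^8 m/s): v = 0.980, u' = -0.843.
u = (u' + v)/(1 + u'v/c²):
u = (-0.843 + 0.980) / (1 + (-0.843)·0.980) = 0.1367/0.1735 = 0.7876
Converting back: u = 0.7876 × 3.00 × 10^8 m/s.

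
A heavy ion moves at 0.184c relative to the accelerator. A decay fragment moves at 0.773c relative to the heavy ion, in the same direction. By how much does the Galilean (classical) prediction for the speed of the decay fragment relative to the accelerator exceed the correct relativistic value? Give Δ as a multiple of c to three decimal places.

Galilean: u_cl = 0.773 + 0.184 = 0.9570.
Relativistic: u_rel = (0.773 + 0.184) / (1 + 0.773·0.184) = 0.9570/1.1422 = 0.8378.
Δ = 0.9570 − 0.8378 = 0.1192.

Δ = 0.119c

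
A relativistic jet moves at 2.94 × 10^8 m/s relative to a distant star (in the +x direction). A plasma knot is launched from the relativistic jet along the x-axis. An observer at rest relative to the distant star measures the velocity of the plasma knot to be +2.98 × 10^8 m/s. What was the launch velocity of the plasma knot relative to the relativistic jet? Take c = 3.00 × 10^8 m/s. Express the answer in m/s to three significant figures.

v = 0.980c, u = 0.993c.
Invert the composition law: u' = (u − v)/(1 − uv/c²).
u' = (0.993 − 0.980) / (1 − (0.993)(0.980)) = 0.0133/0.0265 = 0.5025.
u' = 0.5025 × 3.00 × 10^8 m/s.

+1.51 × 10^8 m/s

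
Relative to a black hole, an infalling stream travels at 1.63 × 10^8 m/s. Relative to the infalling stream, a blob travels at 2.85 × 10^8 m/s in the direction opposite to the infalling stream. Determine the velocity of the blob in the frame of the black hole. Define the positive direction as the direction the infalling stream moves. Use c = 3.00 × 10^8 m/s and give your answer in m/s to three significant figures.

In units of c (dividing by 3.00 × 10^8 m/s): v = 0.543, u' = -0.950.
u = (u' + v)/(1 + u'v/c²):
u = (-0.950 + 0.543) / (1 + (-0.950)·0.543) = -0.4067/0.4838 = -0.8405
(Galilean addition would give -0.407c.)
Converting back: u = -0.8405 × 3.00 × 10^8 m/s.

-2.52 × 10^8 m/s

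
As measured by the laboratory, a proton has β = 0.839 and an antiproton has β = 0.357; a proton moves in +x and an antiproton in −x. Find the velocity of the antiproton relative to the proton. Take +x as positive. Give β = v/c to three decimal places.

β = -0.920

β_A = 0.839, β_B = -0.357.
Transform to A's frame with the inverse velocity-addition law: u' = (u − v)/(1 − uv/c²), taking u = β_B and v = β_A.
u' = (-0.357 − 0.839) / (1 − (0.839)(-0.357)) = -1.1960/1.2995 = -0.9203.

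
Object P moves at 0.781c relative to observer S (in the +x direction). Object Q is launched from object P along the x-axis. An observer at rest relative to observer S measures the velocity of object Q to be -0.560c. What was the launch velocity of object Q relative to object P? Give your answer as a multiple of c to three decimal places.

-0.933c

Invert the composition law: u' = (u − v)/(1 − uv/c²).
u' = (-0.560 − 0.781) / (1 − (-0.560)(0.781)) = -1.3410/1.4374 = -0.9330.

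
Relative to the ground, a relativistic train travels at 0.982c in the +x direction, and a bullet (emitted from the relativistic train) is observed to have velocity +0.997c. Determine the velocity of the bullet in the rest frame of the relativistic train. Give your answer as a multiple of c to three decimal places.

Invert the composition law: u' = (u − v)/(1 − uv/c²).
u' = (0.997 − 0.982) / (1 − (0.997)(0.982)) = 0.0150/0.0209 = 0.7161.

+0.716c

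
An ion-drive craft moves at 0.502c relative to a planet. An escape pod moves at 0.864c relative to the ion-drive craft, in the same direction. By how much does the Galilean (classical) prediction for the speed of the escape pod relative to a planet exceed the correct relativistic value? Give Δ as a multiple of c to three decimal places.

Δ = 0.413c

Galilean: u_cl = 0.864 + 0.502 = 1.3660.
Relativistic: u_rel = (0.864 + 0.502) / (1 + 0.864·0.502) = 1.3660/1.4337 = 0.9528.
Δ = 1.3660 − 0.9528 = 0.4132.
(The classical prediction exceeds c; the relativistic result does not.)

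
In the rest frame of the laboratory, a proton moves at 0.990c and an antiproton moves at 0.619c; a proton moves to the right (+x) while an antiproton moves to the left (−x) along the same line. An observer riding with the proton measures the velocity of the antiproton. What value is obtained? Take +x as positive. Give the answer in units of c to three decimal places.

-0.998c

β_A = 0.990, β_B = -0.619.
Transform to A's frame with the inverse velocity-addition law: u' = (u − v)/(1 − uv/c²), taking u = β_B and v = β_A.
u' = (-0.619 − 0.990) / (1 − (0.990)(-0.619)) = -1.6090/1.6128 = -0.9976.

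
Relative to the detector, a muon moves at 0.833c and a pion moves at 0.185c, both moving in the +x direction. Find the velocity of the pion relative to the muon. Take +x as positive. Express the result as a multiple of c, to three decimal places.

-0.766c

β_A = 0.833, β_B = 0.185.
Transform to A's frame with the inverse velocity-addition law: u' = (u − v)/(1 − uv/c²), taking u = β_B and v = β_A.
u' = (0.185 − 0.833) / (1 − (0.833)(0.185)) = -0.6480/0.8459 = -0.7661.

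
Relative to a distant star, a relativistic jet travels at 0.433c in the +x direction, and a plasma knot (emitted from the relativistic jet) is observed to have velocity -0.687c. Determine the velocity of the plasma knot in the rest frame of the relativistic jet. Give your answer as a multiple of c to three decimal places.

Invert the composition law: u' = (u − v)/(1 − uv/c²).
u' = (-0.687 − 0.433) / (1 − (-0.687)(0.433)) = -1.1200/1.2975 = -0.8632.

-0.863c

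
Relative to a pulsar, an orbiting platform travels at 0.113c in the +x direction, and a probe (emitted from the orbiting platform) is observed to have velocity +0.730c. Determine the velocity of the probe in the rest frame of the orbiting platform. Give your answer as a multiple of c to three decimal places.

Invert the composition law: u' = (u − v)/(1 − uv/c²).
u' = (0.730 − 0.113) / (1 − (0.730)(0.113)) = 0.6170/0.9175 = 0.6725.

+0.672c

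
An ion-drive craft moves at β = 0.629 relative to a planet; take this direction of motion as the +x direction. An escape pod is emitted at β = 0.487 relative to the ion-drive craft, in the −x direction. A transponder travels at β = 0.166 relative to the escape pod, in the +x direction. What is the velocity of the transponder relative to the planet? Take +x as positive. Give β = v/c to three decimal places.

β = +0.359

Apply u = (u' + v)/(1 + u'v/c²) successively, working outward toward the planet.
Start: velocity of the ion-drive craft relative to the planet = 0.6290c.
Compose with the escape pod (u' = -0.487 in the ion-drive craft frame): u_1 = (-0.487 + 0.629) / (1 + (-0.487)·0.629) = 0.1420/0.6937 = 0.2047.
Compose with the transponder (u' = 0.166 in the escape pod frame): u_2 = (0.166 + 0.205) / (1 + 0.166·0.205) = 0.3707/1.0340 = 0.3585.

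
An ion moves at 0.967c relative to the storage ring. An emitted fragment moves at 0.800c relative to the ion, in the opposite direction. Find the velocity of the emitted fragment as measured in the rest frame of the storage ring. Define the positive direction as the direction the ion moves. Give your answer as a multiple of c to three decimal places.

+0.738c

With v = 0.967 and u' = -0.800 (in units of c),
u = (u' + v)/(1 + u'v/c²):
u = (-0.800 + 0.967) / (1 + (-0.800)·0.967) = 0.1670/0.2264 = 0.7376
(Galilean addition would give +0.167c.)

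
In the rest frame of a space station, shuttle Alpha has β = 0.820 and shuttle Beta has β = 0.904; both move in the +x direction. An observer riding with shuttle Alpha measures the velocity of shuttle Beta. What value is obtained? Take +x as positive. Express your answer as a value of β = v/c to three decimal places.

β = +0.325

β_A = 0.820, β_B = 0.904.
Transform to A's frame with the inverse velocity-addition law: u' = (u − v)/(1 − uv/c²), taking u = β_B and v = β_A.
u' = (0.904 − 0.820) / (1 − (0.820)(0.904)) = 0.0840/0.2587 = 0.3247.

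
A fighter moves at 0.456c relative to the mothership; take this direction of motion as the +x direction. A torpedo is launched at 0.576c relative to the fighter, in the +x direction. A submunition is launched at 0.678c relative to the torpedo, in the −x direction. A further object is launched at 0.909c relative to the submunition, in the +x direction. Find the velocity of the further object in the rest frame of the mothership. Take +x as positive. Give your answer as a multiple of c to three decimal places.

+0.951c

Apply u = (u' + v)/(1 + u'v/c²) successively, working outward toward the mothership.
Start: velocity of the fighter relative to the mothership = 0.4560c.
Compose with the torpedo (u' = 0.576 in the fighter frame): u_1 = (0.576 + 0.456) / (1 + 0.576·0.456) = 1.0320/1.2627 = 0.8173.
Compose with the submunition (u' = -0.678 in the torpedo frame): u_2 = (-0.678 + 0.817) / (1 + (-0.678)·0.817) = 0.1393/0.4459 = 0.3125.
Compose with the further object (u' = 0.909 in the submunition frame): u_3 = (0.909 + 0.312) / (1 + 0.909·0.312) = 1.2215/1.2841 = 0.9513.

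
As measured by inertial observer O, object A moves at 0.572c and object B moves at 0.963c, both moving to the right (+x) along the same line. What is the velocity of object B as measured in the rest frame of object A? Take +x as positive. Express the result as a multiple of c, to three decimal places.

+0.871c

β_A = 0.572, β_B = 0.963.
Transform to A's frame with the inverse velocity-addition law: u' = (u − v)/(1 − uv/c²), taking u = β_B and v = β_A.
u' = (0.963 − 0.572) / (1 − (0.572)(0.963)) = 0.3910/0.4492 = 0.8705.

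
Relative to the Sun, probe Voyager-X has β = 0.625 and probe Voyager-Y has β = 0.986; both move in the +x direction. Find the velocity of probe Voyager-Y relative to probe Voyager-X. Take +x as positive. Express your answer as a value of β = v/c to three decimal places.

β_A = 0.625, β_B = 0.986.
Transform to A's frame with the inverse velocity-addition law: u' = (u − v)/(1 − uv/c²), taking u = β_B and v = β_A.
u' = (0.986 − 0.625) / (1 − (0.625)(0.986)) = 0.3610/0.3837 = 0.9407.

β = +0.941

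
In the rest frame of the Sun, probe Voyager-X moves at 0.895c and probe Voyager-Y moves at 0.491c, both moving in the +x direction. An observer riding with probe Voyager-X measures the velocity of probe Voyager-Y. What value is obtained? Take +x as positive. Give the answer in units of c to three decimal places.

-0.721c

β_A = 0.895, β_B = 0.491.
Transform to A's frame with the inverse velocity-addition law: u' = (u − v)/(1 − uv/c²), taking u = β_B and v = β_A.
u' = (0.491 − 0.895) / (1 − (0.895)(0.491)) = -0.4040/0.5606 = -0.7207.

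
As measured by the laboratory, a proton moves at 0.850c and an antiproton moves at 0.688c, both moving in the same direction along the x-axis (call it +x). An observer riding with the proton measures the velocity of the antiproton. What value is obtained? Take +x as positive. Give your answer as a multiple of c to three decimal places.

β_A = 0.850, β_B = 0.688.
Transform to A's frame with the inverse velocity-addition law: u' = (u − v)/(1 − uv/c²), taking u = β_B and v = β_A.
u' = (0.688 − 0.850) / (1 − (0.850)(0.688)) = -0.1620/0.4152 = -0.3902.

-0.390c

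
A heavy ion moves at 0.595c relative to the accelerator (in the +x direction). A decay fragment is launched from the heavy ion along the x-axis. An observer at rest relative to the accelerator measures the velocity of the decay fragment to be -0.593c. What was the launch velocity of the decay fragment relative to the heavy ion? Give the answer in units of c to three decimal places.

-0.878c

Invert the composition law: u' = (u − v)/(1 − uv/c²).
u' = (-0.593 − 0.595) / (1 − (-0.593)(0.595)) = -1.1880/1.3528 = -0.8782.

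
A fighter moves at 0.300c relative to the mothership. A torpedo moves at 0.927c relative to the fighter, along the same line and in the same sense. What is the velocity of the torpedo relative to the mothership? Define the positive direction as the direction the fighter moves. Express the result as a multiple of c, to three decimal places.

With v = 0.300 and u' = 0.927 (in units of c),
u = (u' + v)/(1 + u'v/c²):
u = (0.927 + 0.300) / (1 + 0.927·0.300) = 1.2270/1.2781 = 0.9600
(Galilean addition would give +1.227c, exceeding c.)

0.960c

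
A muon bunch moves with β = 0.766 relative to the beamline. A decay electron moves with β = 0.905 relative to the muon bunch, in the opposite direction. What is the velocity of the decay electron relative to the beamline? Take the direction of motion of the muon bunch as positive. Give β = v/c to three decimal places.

With v = 0.766 and u' = -0.905 (in units of c),
u = (u' + v)/(1 + u'v/c²):
u = (-0.905 + 0.766) / (1 + (-0.905)·0.766) = -0.1390/0.3068 = -0.4531

β = -0.453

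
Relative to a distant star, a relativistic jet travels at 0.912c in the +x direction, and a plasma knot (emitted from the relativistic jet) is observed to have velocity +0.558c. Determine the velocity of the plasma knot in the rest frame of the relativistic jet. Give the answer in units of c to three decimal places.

Invert the composition law: u' = (u − v)/(1 − uv/c²).
u' = (0.558 − 0.912) / (1 − (0.558)(0.912)) = -0.3540/0.4911 = -0.7208.

-0.721c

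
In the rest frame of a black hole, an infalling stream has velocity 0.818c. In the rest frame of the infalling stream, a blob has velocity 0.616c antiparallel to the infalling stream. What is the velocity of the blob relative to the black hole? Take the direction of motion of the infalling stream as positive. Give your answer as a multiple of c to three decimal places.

+0.407c

With v = 0.818 and u' = -0.616 (in units of c),
u = (u' + v)/(1 + u'v/c²):
u = (-0.616 + 0.818) / (1 + (-0.616)·0.818) = 0.2020/0.4961 = 0.4072
(Galilean addition would give +0.202c.)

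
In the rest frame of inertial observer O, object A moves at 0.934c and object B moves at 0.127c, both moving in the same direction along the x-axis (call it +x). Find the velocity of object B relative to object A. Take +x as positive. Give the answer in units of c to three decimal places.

-0.916c

β_A = 0.934, β_B = 0.127.
Transform to A's frame with the inverse velocity-addition law: u' = (u − v)/(1 − uv/c²), taking u = β_B and v = β_A.
u' = (0.127 − 0.934) / (1 − (0.934)(0.127)) = -0.8070/0.8814 = -0.9156.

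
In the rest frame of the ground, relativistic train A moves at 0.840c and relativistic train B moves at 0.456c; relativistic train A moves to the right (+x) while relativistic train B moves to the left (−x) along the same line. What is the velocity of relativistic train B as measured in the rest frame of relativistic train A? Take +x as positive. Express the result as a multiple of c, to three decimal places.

-0.937c

β_A = 0.840, β_B = -0.456.
Transform to A's frame with the inverse velocity-addition law: u' = (u − v)/(1 − uv/c²), taking u = β_B and v = β_A.
u' = (-0.456 − 0.840) / (1 − (0.840)(-0.456)) = -1.2960/1.3830 = -0.9371.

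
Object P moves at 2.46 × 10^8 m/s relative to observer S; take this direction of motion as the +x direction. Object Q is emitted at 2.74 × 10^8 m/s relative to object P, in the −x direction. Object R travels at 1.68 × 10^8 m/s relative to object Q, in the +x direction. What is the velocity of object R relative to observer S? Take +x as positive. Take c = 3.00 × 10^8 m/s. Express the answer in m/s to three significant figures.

Apply u = (u' + v)/(1 + u'v/c²) successively, working outward toward observer S.
(Dividing each given speed by c = 3.00 × 10^8 m/s to work in units of c.)
Start: velocity of object P relative to observer S = 0.8200c.
Compose with object Q (u' = -0.913 in object P frame): u_1 = (-0.913 + 0.820) / (1 + (-0.913)·0.820) = -0.0933/0.2511 = -0.3717.
Compose with object R (u' = 0.560 in object Q frame): u_2 = (0.560 + (-0.372)) / (1 + 0.560·(-0.372)) = 0.1883/0.7918 = 0.2377.
So u = 0.2377 × 3.00 × 10^8 m/s.

+7.13 × 10^7 m/s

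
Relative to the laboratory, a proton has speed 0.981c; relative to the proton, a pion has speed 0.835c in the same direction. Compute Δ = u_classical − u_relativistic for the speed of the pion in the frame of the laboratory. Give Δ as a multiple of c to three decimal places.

Galilean: u_cl = 0.835 + 0.981 = 1.8160.
Relativistic: u_rel = (0.835 + 0.981) / (1 + 0.835·0.981) = 1.8160/1.8191 = 0.9983.
Δ = 1.8160 − 0.9983 = 0.8177.
(The classical prediction exceeds c; the relativistic result does not.)

Δ = 0.818c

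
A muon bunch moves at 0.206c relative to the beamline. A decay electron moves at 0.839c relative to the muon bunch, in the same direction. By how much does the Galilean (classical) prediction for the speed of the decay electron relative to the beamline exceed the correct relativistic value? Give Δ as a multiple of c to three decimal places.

Galilean: u_cl = 0.839 + 0.206 = 1.0450.
Relativistic: u_rel = (0.839 + 0.206) / (1 + 0.839·0.206) = 1.0450/1.1728 = 0.8910.
Δ = 1.0450 − 0.8910 = 0.1540.
(The classical prediction exceeds c; the relativistic result does not.)

Δ = 0.154c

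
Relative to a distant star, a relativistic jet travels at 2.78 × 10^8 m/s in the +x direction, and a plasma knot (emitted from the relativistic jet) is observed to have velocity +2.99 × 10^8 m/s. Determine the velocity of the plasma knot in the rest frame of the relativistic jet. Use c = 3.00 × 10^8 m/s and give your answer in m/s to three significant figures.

v = 0.927c, u = 0.997c.
Invert the composition law: u' = (u − v)/(1 − uv/c²).
u' = (0.997 − 0.927) / (1 − (0.997)(0.927)) = 0.0700/0.0764 = 0.9160.
u' = 0.9160 × 3.00 × 10^8 m/s.

+2.75 × 10^8 m/s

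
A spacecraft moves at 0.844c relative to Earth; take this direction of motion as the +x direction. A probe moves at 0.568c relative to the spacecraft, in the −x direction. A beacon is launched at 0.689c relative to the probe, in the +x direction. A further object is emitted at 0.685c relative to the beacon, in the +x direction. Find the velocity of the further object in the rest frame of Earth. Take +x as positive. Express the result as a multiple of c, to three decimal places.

+0.979c

Apply u = (u' + v)/(1 + u'v/c²) successively, working outward toward Earth.
Start: velocity of the spacecraft relative to Earth = 0.8440c.
Compose with the probe (u' = -0.568 in the spacecraft frame): u_1 = (-0.568 + 0.844) / (1 + (-0.568)·0.844) = 0.2760/0.5206 = 0.5301.
Compose with the beacon (u' = 0.689 in the probe frame): u_2 = (0.689 + 0.530) / (1 + 0.689·0.530) = 1.2191/1.3653 = 0.8930.
Compose with the further object (u' = 0.685 in the beacon frame): u_3 = (0.685 + 0.893) / (1 + 0.685·0.893) = 1.5780/1.6117 = 0.9791.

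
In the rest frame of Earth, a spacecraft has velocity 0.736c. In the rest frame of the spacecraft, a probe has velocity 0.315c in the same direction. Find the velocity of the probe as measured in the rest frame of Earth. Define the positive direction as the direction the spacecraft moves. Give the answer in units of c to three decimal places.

With v = 0.736 and u' = 0.315 (in units of c),
u = (u' + v)/(1 + u'v/c²):
u = (0.315 + 0.736) / (1 + 0.315·0.736) = 1.0510/1.2318 = 0.8532
(Galilean addition would give +1.051c, exceeding c.)

0.853c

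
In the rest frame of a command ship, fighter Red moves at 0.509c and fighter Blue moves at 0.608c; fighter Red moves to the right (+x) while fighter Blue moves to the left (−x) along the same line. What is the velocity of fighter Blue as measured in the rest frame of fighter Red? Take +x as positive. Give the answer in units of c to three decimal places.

β_A = 0.509, β_B = -0.608.
Transform to A's frame with the inverse velocity-addition law: u' = (u − v)/(1 − uv/c²), taking u = β_B and v = β_A.
u' = (-0.608 − 0.509) / (1 − (0.509)(-0.608)) = -1.1170/1.3095 = -0.8530.

-0.853c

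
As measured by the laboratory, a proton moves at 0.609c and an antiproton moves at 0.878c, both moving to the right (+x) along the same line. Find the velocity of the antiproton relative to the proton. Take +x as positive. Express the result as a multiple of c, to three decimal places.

β_A = 0.609, β_B = 0.878.
Transform to A's frame with the inverse velocity-addition law: u' = (u − v)/(1 − uv/c²), taking u = β_B and v = β_A.
u' = (0.878 − 0.609) / (1 − (0.609)(0.878)) = 0.2690/0.4653 = 0.5781.

+0.578c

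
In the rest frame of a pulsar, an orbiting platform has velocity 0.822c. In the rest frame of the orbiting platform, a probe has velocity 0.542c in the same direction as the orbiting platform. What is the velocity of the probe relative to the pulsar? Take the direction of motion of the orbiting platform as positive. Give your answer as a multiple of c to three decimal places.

With v = 0.822 and u' = 0.542 (in units of c),
u = (u' + v)/(1 + u'v/c²):
u = (0.542 + 0.822) / (1 + 0.542·0.822) = 1.3640/1.4455 = 0.9436

0.944c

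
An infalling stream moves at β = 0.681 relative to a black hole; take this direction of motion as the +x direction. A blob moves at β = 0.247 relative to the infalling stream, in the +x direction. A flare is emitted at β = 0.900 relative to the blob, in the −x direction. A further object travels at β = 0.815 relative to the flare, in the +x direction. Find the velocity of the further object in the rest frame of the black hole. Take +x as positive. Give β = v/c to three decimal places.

β = +0.637

Apply u = (u' + v)/(1 + u'v/c²) successively, working outward toward the black hole.
Start: velocity of the infalling stream relative to the black hole = 0.6810c.
Compose with the blob (u' = 0.247 in the infalling stream frame): u_1 = (0.247 + 0.681) / (1 + 0.247·0.681) = 0.9280/1.1682 = 0.7944.
Compose with the flare (u' = -0.900 in the blob frame): u_2 = (-0.900 + 0.794) / (1 + (-0.900)·0.794) = -0.1056/0.2851 = -0.3705.
Compose with the further object (u' = 0.815 in the flare frame): u_3 = (0.815 + (-0.371)) / (1 + 0.815·(-0.371)) = 0.4445/0.6980 = 0.6368.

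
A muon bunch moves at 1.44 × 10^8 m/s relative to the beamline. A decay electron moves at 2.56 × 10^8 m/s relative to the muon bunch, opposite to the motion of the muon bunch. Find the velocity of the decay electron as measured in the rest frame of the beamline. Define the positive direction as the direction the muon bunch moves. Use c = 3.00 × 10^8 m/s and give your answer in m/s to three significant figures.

In units of c (dividing by 3.00 × 10^8 m/s): v = 0.480, u' = -0.853.
u = (u' + v)/(1 + u'v/c²):
u = (-0.853 + 0.480) / (1 + (-0.853)·0.480) = -0.3733/0.5904 = -0.6323
(Galilean addition would give -0.373c.)
Converting back: u = -0.6323 × 3.00 × 10^8 m/s.

-1.90 × 10^8 m/s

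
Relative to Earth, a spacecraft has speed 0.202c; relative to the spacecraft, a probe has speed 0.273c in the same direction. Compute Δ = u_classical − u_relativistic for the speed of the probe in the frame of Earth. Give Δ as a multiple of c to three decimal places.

Δ = 0.025c

Galilean: u_cl = 0.273 + 0.202 = 0.4750.
Relativistic: u_rel = (0.273 + 0.202) / (1 + 0.273·0.202) = 0.4750/1.0551 = 0.4502.
Δ = 0.4750 − 0.4502 = 0.0248.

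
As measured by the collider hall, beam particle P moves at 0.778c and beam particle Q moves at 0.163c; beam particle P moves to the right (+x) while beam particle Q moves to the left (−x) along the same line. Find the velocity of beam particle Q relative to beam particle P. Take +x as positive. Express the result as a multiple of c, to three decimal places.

β_A = 0.778, β_B = -0.163.
Transform to A's frame with the inverse velocity-addition law: u' = (u − v)/(1 − uv/c²), taking u = β_B and v = β_A.
u' = (-0.163 − 0.778) / (1 − (0.778)(-0.163)) = -0.9410/1.1268 = -0.8351.

-0.835c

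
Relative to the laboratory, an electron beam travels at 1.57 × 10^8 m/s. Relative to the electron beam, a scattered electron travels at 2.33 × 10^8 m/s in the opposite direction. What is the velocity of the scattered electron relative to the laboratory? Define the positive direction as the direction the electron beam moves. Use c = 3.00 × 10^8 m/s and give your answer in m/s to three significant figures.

-1.28 × 10^8 m/s

In units of c (dividing by 3.00 × 10^8 m/s): v = 0.523, u' = -0.777.
u = (u' + v)/(1 + u'v/c²):
u = (-0.777 + 0.523) / (1 + (-0.777)·0.523) = -0.2533/0.5935 = -0.4268
Converting back: u = -0.4268 × 3.00 × 10^8 m/s.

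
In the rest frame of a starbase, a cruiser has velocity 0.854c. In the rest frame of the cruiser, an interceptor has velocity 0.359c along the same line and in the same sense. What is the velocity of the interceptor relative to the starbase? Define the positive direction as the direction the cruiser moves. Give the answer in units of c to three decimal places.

With v = 0.854 and u' = 0.359 (in units of c),
u = (u' + v)/(1 + u'v/c²):
u = (0.359 + 0.854) / (1 + 0.359·0.854) = 1.2130/1.3066 = 0.9284

0.928c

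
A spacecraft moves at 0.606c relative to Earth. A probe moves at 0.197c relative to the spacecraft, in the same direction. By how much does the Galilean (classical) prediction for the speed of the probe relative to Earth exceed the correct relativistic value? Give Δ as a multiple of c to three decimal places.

Δ = 0.086c

Galilean: u_cl = 0.197 + 0.606 = 0.8030.
Relativistic: u_rel = (0.197 + 0.606) / (1 + 0.197·0.606) = 0.8030/1.1194 = 0.7174.
Δ = 0.8030 − 0.7174 = 0.0856.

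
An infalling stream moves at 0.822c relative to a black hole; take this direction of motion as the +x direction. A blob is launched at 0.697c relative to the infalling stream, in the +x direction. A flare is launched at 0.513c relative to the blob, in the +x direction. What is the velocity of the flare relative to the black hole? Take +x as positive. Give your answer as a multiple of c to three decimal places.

0.989c

Apply u = (u' + v)/(1 + u'v/c²) successively, working outward toward the black hole.
Start: velocity of the infalling stream relative to the black hole = 0.8220c.
Compose with the blob (u' = 0.697 in the infalling stream frame): u_1 = (0.697 + 0.822) / (1 + 0.697·0.822) = 1.5190/1.5729 = 0.9657.
Compose with the flare (u' = 0.513 in the blob frame): u_2 = (0.513 + 0.966) / (1 + 0.513·0.966) = 1.4787/1.4954 = 0.9888.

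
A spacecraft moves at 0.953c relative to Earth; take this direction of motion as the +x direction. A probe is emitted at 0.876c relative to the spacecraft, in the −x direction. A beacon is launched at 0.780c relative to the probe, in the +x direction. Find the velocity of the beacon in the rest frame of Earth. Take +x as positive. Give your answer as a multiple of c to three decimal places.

+0.914c

Apply u = (u' + v)/(1 + u'v/c²) successively, working outward toward Earth.
Start: velocity of the spacecraft relative to Earth = 0.9530c.
Compose with the probe (u' = -0.876 in the spacecraft frame): u_1 = (-0.876 + 0.953) / (1 + (-0.876)·0.953) = 0.0770/0.1652 = 0.4662.
Compose with the beacon (u' = 0.780 in the probe frame): u_2 = (0.780 + 0.466) / (1 + 0.780·0.466) = 1.2462/1.3636 = 0.9139.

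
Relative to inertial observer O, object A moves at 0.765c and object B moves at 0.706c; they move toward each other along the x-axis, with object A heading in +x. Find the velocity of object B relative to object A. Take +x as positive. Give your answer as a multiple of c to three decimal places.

-0.955c

β_A = 0.765, β_B = -0.706.
Transform to A's frame with the inverse velocity-addition law: u' = (u − v)/(1 − uv/c²), taking u = β_B and v = β_A.
u' = (-0.706 − 0.765) / (1 − (0.765)(-0.706)) = -1.4710/1.5401 = -0.9551.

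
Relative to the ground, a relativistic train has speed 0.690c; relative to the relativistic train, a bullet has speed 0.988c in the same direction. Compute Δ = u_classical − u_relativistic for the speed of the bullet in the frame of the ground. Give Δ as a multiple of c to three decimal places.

Δ = 0.680c

Galilean: u_cl = 0.988 + 0.690 = 1.6780.
Relativistic: u_rel = (0.988 + 0.690) / (1 + 0.988·0.690) = 1.6780/1.6817 = 0.9978.
Δ = 1.6780 − 0.9978 = 0.6802.
(The classical prediction exceeds c; the relativistic result does not.)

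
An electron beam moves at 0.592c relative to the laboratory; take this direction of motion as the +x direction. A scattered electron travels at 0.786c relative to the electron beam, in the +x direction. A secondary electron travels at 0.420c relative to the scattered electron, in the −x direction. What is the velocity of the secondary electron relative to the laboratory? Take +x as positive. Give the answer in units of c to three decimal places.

Apply u = (u' + v)/(1 + u'v/c²) successively, working outward toward the laboratory.
Start: velocity of the electron beam relative to the laboratory = 0.5920c.
Compose with the scattered electron (u' = 0.786 in the electron beam frame): u_1 = (0.786 + 0.592) / (1 + 0.786·0.592) = 1.3780/1.4653 = 0.9404.
Compose with the secondary electron (u' = -0.420 in the scattered electron frame): u_2 = (-0.420 + 0.940) / (1 + (-0.420)·0.940) = 0.5204/0.6050 = 0.8602.

+0.860c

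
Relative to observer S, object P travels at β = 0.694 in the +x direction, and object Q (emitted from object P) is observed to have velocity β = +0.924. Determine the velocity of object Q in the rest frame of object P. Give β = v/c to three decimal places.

Invert the composition law: u' = (u − v)/(1 − uv/c²).
u' = (0.924 − 0.694) / (1 − (0.924)(0.694)) = 0.2300/0.3587 = 0.6411.

β = +0.641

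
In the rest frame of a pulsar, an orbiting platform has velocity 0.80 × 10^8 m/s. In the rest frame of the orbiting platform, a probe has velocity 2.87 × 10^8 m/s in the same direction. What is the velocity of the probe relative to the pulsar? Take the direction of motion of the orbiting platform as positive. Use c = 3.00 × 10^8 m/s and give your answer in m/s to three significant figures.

In units of c (dividing by 3.00 × 10^8 m/s): v = 0.267, u' = 0.957.
u = (u' + v)/(1 + u'v/c²):
u = (0.957 + 0.267) / (1 + 0.957·0.267) = 1.2233/1.2551 = 0.9747
(Galilean addition would give +1.223c, exceeding c.)
Converting back: u = 0.9747 × 3.00 × 10^8 m/s.

2.92 × 10^8 m/s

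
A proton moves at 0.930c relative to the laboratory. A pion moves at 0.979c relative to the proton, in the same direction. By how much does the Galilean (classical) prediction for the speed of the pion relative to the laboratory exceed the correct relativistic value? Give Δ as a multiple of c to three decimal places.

Galilean: u_cl = 0.979 + 0.930 = 1.9090.
Relativistic: u_rel = (0.979 + 0.930) / (1 + 0.979·0.930) = 1.9090/1.9105 = 0.9992.
Δ = 1.9090 − 0.9992 = 0.9098.
(The classical prediction exceeds c; the relativistic result does not.)

Δ = 0.910c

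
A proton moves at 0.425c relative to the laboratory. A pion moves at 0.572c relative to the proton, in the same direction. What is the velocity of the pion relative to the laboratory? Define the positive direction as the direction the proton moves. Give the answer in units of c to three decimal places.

0.802c

With v = 0.425 and u' = 0.572 (in units of c),
u = (u' + v)/(1 + u'v/c²):
u = (0.572 + 0.425) / (1 + 0.572·0.425) = 0.9970/1.2431 = 0.8020
(Galilean addition would give +0.997c.)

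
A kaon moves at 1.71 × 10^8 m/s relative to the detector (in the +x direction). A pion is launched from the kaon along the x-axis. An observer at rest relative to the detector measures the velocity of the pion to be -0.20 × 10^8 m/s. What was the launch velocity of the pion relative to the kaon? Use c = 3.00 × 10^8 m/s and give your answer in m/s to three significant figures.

v = 0.570c, u = -0.067c.
Invert the composition law: u' = (u − v)/(1 − uv/c²).
u' = (-0.067 − 0.570) / (1 − (-0.067)(0.570)) = -0.6367/1.0380 = -0.6134.
u' = -0.6134 × 3.00 × 10^8 m/s.

-1.84 × 10^8 m/s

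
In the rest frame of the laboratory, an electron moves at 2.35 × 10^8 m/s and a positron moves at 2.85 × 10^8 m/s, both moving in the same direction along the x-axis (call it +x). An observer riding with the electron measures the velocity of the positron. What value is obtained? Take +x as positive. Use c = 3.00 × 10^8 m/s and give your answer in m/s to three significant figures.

β_A = 0.783, β_B = 0.950 (dividing each by c = 3.00 × 10^8 m/s).
Transform to A's frame with the inverse velocity-addition law: u' = (u − v)/(1 − uv/c²), taking u = β_B and v = β_A.
u' = (0.950 − 0.783) / (1 − (0.783)(0.950)) = 0.1667/0.2558 = 0.6515.
u' = 0.6515 × 3.00 × 10^8 m/s.

+1.95 × 10^8 m/s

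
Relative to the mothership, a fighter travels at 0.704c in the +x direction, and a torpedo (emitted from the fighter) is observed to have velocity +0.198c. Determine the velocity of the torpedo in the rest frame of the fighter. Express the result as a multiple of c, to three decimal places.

Invert the composition law: u' = (u − v)/(1 − uv/c²).
u' = (0.198 − 0.704) / (1 − (0.198)(0.704)) = -0.5060/0.8606 = -0.5880.

-0.588c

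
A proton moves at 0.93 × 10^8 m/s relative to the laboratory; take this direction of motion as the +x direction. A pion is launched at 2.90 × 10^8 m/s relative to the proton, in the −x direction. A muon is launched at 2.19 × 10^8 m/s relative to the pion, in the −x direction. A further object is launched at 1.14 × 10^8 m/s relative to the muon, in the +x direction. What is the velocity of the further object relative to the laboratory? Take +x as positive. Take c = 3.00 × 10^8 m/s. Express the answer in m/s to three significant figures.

-2.93 × 10^8 m/s

Apply u = (u' + v)/(1 + u'v/c²) successively, working outward toward the laboratory.
(Dividing each given speed by c = 3.00 × 10^8 m/s to work in units of c.)
Start: velocity of the proton relative to the laboratory = 0.3100c.
Compose with the pion (u' = -0.967 in the proton frame): u_1 = (-0.967 + 0.310) / (1 + (-0.967)·0.310) = -0.6567/0.7003 = -0.9376.
Compose with the muon (u' = -0.730 in the pion frame): u_2 = (-0.730 + (-0.938)) / (1 + (-0.730)·(-0.938)) = -1.6676/1.6845 = -0.9900.
Compose with the further object (u' = 0.380 in the muon frame): u_3 = (0.380 + (-0.990)) / (1 + 0.380·(-0.990)) = -0.6100/0.6238 = -0.9779.
So u = -0.9779 × 3.00 × 10^8 m/s.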